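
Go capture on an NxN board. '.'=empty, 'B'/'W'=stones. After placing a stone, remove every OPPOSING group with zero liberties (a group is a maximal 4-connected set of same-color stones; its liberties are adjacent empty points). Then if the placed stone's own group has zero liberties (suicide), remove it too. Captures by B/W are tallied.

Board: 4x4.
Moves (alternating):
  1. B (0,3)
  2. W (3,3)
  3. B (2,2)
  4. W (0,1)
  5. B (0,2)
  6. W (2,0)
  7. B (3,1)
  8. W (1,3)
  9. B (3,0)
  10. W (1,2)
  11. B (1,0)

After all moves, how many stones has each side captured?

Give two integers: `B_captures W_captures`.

Move 1: B@(0,3) -> caps B=0 W=0
Move 2: W@(3,3) -> caps B=0 W=0
Move 3: B@(2,2) -> caps B=0 W=0
Move 4: W@(0,1) -> caps B=0 W=0
Move 5: B@(0,2) -> caps B=0 W=0
Move 6: W@(2,0) -> caps B=0 W=0
Move 7: B@(3,1) -> caps B=0 W=0
Move 8: W@(1,3) -> caps B=0 W=0
Move 9: B@(3,0) -> caps B=0 W=0
Move 10: W@(1,2) -> caps B=0 W=2
Move 11: B@(1,0) -> caps B=0 W=2

Answer: 0 2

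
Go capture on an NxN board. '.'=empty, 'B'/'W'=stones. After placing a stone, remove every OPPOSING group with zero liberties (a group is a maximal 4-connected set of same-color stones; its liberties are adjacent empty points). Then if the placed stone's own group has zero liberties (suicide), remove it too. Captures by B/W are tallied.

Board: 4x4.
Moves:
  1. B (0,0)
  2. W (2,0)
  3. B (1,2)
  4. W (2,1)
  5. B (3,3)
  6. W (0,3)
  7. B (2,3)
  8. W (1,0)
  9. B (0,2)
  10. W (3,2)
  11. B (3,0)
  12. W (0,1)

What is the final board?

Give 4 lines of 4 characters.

Move 1: B@(0,0) -> caps B=0 W=0
Move 2: W@(2,0) -> caps B=0 W=0
Move 3: B@(1,2) -> caps B=0 W=0
Move 4: W@(2,1) -> caps B=0 W=0
Move 5: B@(3,3) -> caps B=0 W=0
Move 6: W@(0,3) -> caps B=0 W=0
Move 7: B@(2,3) -> caps B=0 W=0
Move 8: W@(1,0) -> caps B=0 W=0
Move 9: B@(0,2) -> caps B=0 W=0
Move 10: W@(3,2) -> caps B=0 W=0
Move 11: B@(3,0) -> caps B=0 W=0
Move 12: W@(0,1) -> caps B=0 W=1

Answer: .WBW
W.B.
WW.B
B.WB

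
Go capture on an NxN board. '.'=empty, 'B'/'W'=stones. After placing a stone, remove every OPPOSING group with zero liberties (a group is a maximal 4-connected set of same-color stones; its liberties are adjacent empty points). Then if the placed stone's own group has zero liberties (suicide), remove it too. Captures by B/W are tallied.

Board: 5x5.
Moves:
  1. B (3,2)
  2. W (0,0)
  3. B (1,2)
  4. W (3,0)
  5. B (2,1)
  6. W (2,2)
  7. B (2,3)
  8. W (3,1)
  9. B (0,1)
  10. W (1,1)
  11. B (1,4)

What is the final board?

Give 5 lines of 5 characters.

Answer: WB...
.WB.B
.B.B.
WWB..
.....

Derivation:
Move 1: B@(3,2) -> caps B=0 W=0
Move 2: W@(0,0) -> caps B=0 W=0
Move 3: B@(1,2) -> caps B=0 W=0
Move 4: W@(3,0) -> caps B=0 W=0
Move 5: B@(2,1) -> caps B=0 W=0
Move 6: W@(2,2) -> caps B=0 W=0
Move 7: B@(2,3) -> caps B=1 W=0
Move 8: W@(3,1) -> caps B=1 W=0
Move 9: B@(0,1) -> caps B=1 W=0
Move 10: W@(1,1) -> caps B=1 W=0
Move 11: B@(1,4) -> caps B=1 W=0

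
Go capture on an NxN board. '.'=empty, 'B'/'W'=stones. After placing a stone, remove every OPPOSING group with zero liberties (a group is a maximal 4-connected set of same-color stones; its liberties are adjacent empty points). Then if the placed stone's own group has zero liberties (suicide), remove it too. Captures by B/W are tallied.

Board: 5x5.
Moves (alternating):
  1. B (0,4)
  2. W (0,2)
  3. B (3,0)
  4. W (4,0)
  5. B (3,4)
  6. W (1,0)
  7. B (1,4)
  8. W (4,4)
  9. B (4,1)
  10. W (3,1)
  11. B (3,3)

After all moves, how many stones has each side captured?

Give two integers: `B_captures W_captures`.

Move 1: B@(0,4) -> caps B=0 W=0
Move 2: W@(0,2) -> caps B=0 W=0
Move 3: B@(3,0) -> caps B=0 W=0
Move 4: W@(4,0) -> caps B=0 W=0
Move 5: B@(3,4) -> caps B=0 W=0
Move 6: W@(1,0) -> caps B=0 W=0
Move 7: B@(1,4) -> caps B=0 W=0
Move 8: W@(4,4) -> caps B=0 W=0
Move 9: B@(4,1) -> caps B=1 W=0
Move 10: W@(3,1) -> caps B=1 W=0
Move 11: B@(3,3) -> caps B=1 W=0

Answer: 1 0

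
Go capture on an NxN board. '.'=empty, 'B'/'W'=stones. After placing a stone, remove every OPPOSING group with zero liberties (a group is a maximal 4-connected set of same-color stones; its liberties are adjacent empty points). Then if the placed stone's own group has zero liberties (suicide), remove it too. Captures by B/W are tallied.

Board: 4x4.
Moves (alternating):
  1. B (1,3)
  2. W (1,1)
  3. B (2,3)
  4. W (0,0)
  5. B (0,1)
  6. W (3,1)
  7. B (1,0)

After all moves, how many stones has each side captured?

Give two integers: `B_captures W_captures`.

Move 1: B@(1,3) -> caps B=0 W=0
Move 2: W@(1,1) -> caps B=0 W=0
Move 3: B@(2,3) -> caps B=0 W=0
Move 4: W@(0,0) -> caps B=0 W=0
Move 5: B@(0,1) -> caps B=0 W=0
Move 6: W@(3,1) -> caps B=0 W=0
Move 7: B@(1,0) -> caps B=1 W=0

Answer: 1 0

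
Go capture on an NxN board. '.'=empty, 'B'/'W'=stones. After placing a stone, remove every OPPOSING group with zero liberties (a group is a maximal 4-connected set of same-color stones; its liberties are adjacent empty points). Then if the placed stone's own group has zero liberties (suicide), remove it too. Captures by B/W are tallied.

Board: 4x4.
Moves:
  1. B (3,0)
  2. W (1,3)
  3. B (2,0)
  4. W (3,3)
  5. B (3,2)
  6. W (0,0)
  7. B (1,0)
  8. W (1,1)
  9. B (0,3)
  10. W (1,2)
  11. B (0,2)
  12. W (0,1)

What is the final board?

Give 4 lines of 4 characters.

Answer: WW..
BWWW
B...
B.BW

Derivation:
Move 1: B@(3,0) -> caps B=0 W=0
Move 2: W@(1,3) -> caps B=0 W=0
Move 3: B@(2,0) -> caps B=0 W=0
Move 4: W@(3,3) -> caps B=0 W=0
Move 5: B@(3,2) -> caps B=0 W=0
Move 6: W@(0,0) -> caps B=0 W=0
Move 7: B@(1,0) -> caps B=0 W=0
Move 8: W@(1,1) -> caps B=0 W=0
Move 9: B@(0,3) -> caps B=0 W=0
Move 10: W@(1,2) -> caps B=0 W=0
Move 11: B@(0,2) -> caps B=0 W=0
Move 12: W@(0,1) -> caps B=0 W=2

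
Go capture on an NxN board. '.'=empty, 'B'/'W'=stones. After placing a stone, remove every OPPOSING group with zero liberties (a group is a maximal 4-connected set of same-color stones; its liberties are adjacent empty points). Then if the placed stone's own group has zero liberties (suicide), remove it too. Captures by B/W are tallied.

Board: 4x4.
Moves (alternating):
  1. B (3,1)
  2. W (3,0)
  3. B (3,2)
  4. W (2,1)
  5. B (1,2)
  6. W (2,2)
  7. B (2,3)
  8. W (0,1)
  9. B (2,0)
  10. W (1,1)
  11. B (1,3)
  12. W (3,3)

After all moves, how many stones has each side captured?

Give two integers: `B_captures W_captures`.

Answer: 1 0

Derivation:
Move 1: B@(3,1) -> caps B=0 W=0
Move 2: W@(3,0) -> caps B=0 W=0
Move 3: B@(3,2) -> caps B=0 W=0
Move 4: W@(2,1) -> caps B=0 W=0
Move 5: B@(1,2) -> caps B=0 W=0
Move 6: W@(2,2) -> caps B=0 W=0
Move 7: B@(2,3) -> caps B=0 W=0
Move 8: W@(0,1) -> caps B=0 W=0
Move 9: B@(2,0) -> caps B=1 W=0
Move 10: W@(1,1) -> caps B=1 W=0
Move 11: B@(1,3) -> caps B=1 W=0
Move 12: W@(3,3) -> caps B=1 W=0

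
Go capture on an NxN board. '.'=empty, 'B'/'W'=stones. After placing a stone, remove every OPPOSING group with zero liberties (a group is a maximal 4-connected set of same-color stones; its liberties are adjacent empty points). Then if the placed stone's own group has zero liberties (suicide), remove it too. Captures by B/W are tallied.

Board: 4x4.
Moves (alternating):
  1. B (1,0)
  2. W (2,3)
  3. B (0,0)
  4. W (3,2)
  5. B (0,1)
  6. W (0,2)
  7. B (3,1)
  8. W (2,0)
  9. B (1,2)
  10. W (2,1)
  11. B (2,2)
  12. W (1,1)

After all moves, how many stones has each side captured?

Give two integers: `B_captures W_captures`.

Move 1: B@(1,0) -> caps B=0 W=0
Move 2: W@(2,3) -> caps B=0 W=0
Move 3: B@(0,0) -> caps B=0 W=0
Move 4: W@(3,2) -> caps B=0 W=0
Move 5: B@(0,1) -> caps B=0 W=0
Move 6: W@(0,2) -> caps B=0 W=0
Move 7: B@(3,1) -> caps B=0 W=0
Move 8: W@(2,0) -> caps B=0 W=0
Move 9: B@(1,2) -> caps B=0 W=0
Move 10: W@(2,1) -> caps B=0 W=0
Move 11: B@(2,2) -> caps B=0 W=0
Move 12: W@(1,1) -> caps B=0 W=3

Answer: 0 3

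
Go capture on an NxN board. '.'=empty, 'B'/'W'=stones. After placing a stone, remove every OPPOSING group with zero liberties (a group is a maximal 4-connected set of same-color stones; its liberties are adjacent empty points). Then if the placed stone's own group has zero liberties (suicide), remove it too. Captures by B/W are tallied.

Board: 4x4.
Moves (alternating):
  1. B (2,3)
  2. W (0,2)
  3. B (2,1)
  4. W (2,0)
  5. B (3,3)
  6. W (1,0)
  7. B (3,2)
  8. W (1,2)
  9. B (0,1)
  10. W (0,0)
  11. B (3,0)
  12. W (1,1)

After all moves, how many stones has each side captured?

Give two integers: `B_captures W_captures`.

Answer: 0 1

Derivation:
Move 1: B@(2,3) -> caps B=0 W=0
Move 2: W@(0,2) -> caps B=0 W=0
Move 3: B@(2,1) -> caps B=0 W=0
Move 4: W@(2,0) -> caps B=0 W=0
Move 5: B@(3,3) -> caps B=0 W=0
Move 6: W@(1,0) -> caps B=0 W=0
Move 7: B@(3,2) -> caps B=0 W=0
Move 8: W@(1,2) -> caps B=0 W=0
Move 9: B@(0,1) -> caps B=0 W=0
Move 10: W@(0,0) -> caps B=0 W=0
Move 11: B@(3,0) -> caps B=0 W=0
Move 12: W@(1,1) -> caps B=0 W=1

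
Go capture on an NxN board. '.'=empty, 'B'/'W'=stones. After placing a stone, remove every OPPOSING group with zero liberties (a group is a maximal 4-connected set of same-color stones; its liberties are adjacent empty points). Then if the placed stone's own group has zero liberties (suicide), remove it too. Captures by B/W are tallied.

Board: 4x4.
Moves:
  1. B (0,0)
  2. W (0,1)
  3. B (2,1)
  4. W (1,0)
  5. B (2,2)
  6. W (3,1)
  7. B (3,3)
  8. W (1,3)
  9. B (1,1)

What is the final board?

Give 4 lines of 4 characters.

Move 1: B@(0,0) -> caps B=0 W=0
Move 2: W@(0,1) -> caps B=0 W=0
Move 3: B@(2,1) -> caps B=0 W=0
Move 4: W@(1,0) -> caps B=0 W=1
Move 5: B@(2,2) -> caps B=0 W=1
Move 6: W@(3,1) -> caps B=0 W=1
Move 7: B@(3,3) -> caps B=0 W=1
Move 8: W@(1,3) -> caps B=0 W=1
Move 9: B@(1,1) -> caps B=0 W=1

Answer: .W..
WB.W
.BB.
.W.B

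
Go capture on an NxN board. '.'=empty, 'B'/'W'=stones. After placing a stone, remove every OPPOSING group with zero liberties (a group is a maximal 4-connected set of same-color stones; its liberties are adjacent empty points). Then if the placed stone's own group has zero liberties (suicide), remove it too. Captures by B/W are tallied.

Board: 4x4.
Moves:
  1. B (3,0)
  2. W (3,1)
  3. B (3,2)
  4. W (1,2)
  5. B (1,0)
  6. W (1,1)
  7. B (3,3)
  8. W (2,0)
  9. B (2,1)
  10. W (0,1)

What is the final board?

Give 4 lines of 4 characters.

Move 1: B@(3,0) -> caps B=0 W=0
Move 2: W@(3,1) -> caps B=0 W=0
Move 3: B@(3,2) -> caps B=0 W=0
Move 4: W@(1,2) -> caps B=0 W=0
Move 5: B@(1,0) -> caps B=0 W=0
Move 6: W@(1,1) -> caps B=0 W=0
Move 7: B@(3,3) -> caps B=0 W=0
Move 8: W@(2,0) -> caps B=0 W=1
Move 9: B@(2,1) -> caps B=0 W=1
Move 10: W@(0,1) -> caps B=0 W=1

Answer: .W..
BWW.
WB..
.WBB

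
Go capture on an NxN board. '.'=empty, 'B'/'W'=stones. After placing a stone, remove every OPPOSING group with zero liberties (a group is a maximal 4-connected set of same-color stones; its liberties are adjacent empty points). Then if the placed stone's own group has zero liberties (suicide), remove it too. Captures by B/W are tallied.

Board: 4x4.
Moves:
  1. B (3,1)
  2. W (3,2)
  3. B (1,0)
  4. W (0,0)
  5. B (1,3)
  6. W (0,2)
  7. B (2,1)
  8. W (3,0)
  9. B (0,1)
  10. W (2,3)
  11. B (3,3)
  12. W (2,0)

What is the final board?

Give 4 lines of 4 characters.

Move 1: B@(3,1) -> caps B=0 W=0
Move 2: W@(3,2) -> caps B=0 W=0
Move 3: B@(1,0) -> caps B=0 W=0
Move 4: W@(0,0) -> caps B=0 W=0
Move 5: B@(1,3) -> caps B=0 W=0
Move 6: W@(0,2) -> caps B=0 W=0
Move 7: B@(2,1) -> caps B=0 W=0
Move 8: W@(3,0) -> caps B=0 W=0
Move 9: B@(0,1) -> caps B=1 W=0
Move 10: W@(2,3) -> caps B=1 W=0
Move 11: B@(3,3) -> caps B=1 W=0
Move 12: W@(2,0) -> caps B=1 W=0

Answer: .BW.
B..B
.B.W
.BW.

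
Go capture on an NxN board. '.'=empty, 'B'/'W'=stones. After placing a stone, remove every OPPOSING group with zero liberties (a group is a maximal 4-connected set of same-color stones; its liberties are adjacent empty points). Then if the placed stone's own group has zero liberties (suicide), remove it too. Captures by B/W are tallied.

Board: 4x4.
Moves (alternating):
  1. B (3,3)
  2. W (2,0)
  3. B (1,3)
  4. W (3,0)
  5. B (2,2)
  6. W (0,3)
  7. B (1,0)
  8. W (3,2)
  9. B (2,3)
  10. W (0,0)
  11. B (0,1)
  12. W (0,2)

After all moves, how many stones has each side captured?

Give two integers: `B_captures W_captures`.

Answer: 1 0

Derivation:
Move 1: B@(3,3) -> caps B=0 W=0
Move 2: W@(2,0) -> caps B=0 W=0
Move 3: B@(1,3) -> caps B=0 W=0
Move 4: W@(3,0) -> caps B=0 W=0
Move 5: B@(2,2) -> caps B=0 W=0
Move 6: W@(0,3) -> caps B=0 W=0
Move 7: B@(1,0) -> caps B=0 W=0
Move 8: W@(3,2) -> caps B=0 W=0
Move 9: B@(2,3) -> caps B=0 W=0
Move 10: W@(0,0) -> caps B=0 W=0
Move 11: B@(0,1) -> caps B=1 W=0
Move 12: W@(0,2) -> caps B=1 W=0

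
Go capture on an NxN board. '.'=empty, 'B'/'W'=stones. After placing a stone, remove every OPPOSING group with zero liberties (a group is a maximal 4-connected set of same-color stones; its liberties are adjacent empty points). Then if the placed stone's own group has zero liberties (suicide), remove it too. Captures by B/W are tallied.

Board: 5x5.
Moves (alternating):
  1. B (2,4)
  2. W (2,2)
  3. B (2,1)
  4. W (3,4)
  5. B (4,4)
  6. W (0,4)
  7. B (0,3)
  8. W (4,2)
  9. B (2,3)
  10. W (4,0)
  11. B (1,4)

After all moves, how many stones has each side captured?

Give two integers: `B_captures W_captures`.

Answer: 1 0

Derivation:
Move 1: B@(2,4) -> caps B=0 W=0
Move 2: W@(2,2) -> caps B=0 W=0
Move 3: B@(2,1) -> caps B=0 W=0
Move 4: W@(3,4) -> caps B=0 W=0
Move 5: B@(4,4) -> caps B=0 W=0
Move 6: W@(0,4) -> caps B=0 W=0
Move 7: B@(0,3) -> caps B=0 W=0
Move 8: W@(4,2) -> caps B=0 W=0
Move 9: B@(2,3) -> caps B=0 W=0
Move 10: W@(4,0) -> caps B=0 W=0
Move 11: B@(1,4) -> caps B=1 W=0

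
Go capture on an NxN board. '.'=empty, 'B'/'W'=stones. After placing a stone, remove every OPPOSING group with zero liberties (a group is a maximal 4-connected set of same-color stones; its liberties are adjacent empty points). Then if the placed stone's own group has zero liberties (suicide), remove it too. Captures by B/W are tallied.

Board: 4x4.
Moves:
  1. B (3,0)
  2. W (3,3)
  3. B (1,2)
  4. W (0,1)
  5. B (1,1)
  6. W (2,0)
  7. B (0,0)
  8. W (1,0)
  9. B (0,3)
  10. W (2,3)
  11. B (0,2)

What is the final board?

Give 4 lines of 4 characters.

Answer: .WBB
WBB.
W..W
B..W

Derivation:
Move 1: B@(3,0) -> caps B=0 W=0
Move 2: W@(3,3) -> caps B=0 W=0
Move 3: B@(1,2) -> caps B=0 W=0
Move 4: W@(0,1) -> caps B=0 W=0
Move 5: B@(1,1) -> caps B=0 W=0
Move 6: W@(2,0) -> caps B=0 W=0
Move 7: B@(0,0) -> caps B=0 W=0
Move 8: W@(1,0) -> caps B=0 W=1
Move 9: B@(0,3) -> caps B=0 W=1
Move 10: W@(2,3) -> caps B=0 W=1
Move 11: B@(0,2) -> caps B=0 W=1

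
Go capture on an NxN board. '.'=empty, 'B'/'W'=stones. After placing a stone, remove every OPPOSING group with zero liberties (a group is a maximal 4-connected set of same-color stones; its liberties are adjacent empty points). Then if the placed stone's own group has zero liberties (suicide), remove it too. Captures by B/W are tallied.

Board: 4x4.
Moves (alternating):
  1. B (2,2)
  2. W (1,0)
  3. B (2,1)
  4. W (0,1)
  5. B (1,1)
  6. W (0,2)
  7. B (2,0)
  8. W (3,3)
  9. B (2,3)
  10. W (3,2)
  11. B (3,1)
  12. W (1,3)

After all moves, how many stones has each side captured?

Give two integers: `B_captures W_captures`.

Move 1: B@(2,2) -> caps B=0 W=0
Move 2: W@(1,0) -> caps B=0 W=0
Move 3: B@(2,1) -> caps B=0 W=0
Move 4: W@(0,1) -> caps B=0 W=0
Move 5: B@(1,1) -> caps B=0 W=0
Move 6: W@(0,2) -> caps B=0 W=0
Move 7: B@(2,0) -> caps B=0 W=0
Move 8: W@(3,3) -> caps B=0 W=0
Move 9: B@(2,3) -> caps B=0 W=0
Move 10: W@(3,2) -> caps B=0 W=0
Move 11: B@(3,1) -> caps B=2 W=0
Move 12: W@(1,3) -> caps B=2 W=0

Answer: 2 0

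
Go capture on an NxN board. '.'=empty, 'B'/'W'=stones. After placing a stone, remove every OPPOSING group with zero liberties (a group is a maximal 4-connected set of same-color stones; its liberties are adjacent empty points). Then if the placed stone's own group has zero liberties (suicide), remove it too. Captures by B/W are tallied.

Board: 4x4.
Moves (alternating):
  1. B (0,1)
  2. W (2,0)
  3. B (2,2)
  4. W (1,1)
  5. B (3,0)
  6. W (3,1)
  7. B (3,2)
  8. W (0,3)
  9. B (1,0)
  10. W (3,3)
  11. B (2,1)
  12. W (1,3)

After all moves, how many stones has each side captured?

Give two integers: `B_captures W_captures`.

Move 1: B@(0,1) -> caps B=0 W=0
Move 2: W@(2,0) -> caps B=0 W=0
Move 3: B@(2,2) -> caps B=0 W=0
Move 4: W@(1,1) -> caps B=0 W=0
Move 5: B@(3,0) -> caps B=0 W=0
Move 6: W@(3,1) -> caps B=0 W=1
Move 7: B@(3,2) -> caps B=0 W=1
Move 8: W@(0,3) -> caps B=0 W=1
Move 9: B@(1,0) -> caps B=0 W=1
Move 10: W@(3,3) -> caps B=0 W=1
Move 11: B@(2,1) -> caps B=0 W=1
Move 12: W@(1,3) -> caps B=0 W=1

Answer: 0 1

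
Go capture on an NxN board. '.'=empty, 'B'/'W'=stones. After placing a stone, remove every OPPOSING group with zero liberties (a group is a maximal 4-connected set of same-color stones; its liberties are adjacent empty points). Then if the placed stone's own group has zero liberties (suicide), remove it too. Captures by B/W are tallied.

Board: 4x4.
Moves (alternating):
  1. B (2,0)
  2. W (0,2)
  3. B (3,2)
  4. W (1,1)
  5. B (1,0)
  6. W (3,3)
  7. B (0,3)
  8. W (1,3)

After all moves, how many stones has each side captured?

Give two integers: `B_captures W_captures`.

Answer: 0 1

Derivation:
Move 1: B@(2,0) -> caps B=0 W=0
Move 2: W@(0,2) -> caps B=0 W=0
Move 3: B@(3,2) -> caps B=0 W=0
Move 4: W@(1,1) -> caps B=0 W=0
Move 5: B@(1,0) -> caps B=0 W=0
Move 6: W@(3,3) -> caps B=0 W=0
Move 7: B@(0,3) -> caps B=0 W=0
Move 8: W@(1,3) -> caps B=0 W=1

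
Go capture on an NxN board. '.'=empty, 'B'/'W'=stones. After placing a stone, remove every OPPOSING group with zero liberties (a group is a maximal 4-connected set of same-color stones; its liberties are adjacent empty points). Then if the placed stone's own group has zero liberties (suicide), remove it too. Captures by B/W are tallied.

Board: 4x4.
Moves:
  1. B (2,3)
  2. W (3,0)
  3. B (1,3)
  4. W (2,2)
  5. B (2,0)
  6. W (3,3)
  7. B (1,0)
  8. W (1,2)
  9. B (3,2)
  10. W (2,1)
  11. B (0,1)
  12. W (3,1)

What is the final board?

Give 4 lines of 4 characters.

Answer: .B..
B.WB
BWWB
WWB.

Derivation:
Move 1: B@(2,3) -> caps B=0 W=0
Move 2: W@(3,0) -> caps B=0 W=0
Move 3: B@(1,3) -> caps B=0 W=0
Move 4: W@(2,2) -> caps B=0 W=0
Move 5: B@(2,0) -> caps B=0 W=0
Move 6: W@(3,3) -> caps B=0 W=0
Move 7: B@(1,0) -> caps B=0 W=0
Move 8: W@(1,2) -> caps B=0 W=0
Move 9: B@(3,2) -> caps B=1 W=0
Move 10: W@(2,1) -> caps B=1 W=0
Move 11: B@(0,1) -> caps B=1 W=0
Move 12: W@(3,1) -> caps B=1 W=0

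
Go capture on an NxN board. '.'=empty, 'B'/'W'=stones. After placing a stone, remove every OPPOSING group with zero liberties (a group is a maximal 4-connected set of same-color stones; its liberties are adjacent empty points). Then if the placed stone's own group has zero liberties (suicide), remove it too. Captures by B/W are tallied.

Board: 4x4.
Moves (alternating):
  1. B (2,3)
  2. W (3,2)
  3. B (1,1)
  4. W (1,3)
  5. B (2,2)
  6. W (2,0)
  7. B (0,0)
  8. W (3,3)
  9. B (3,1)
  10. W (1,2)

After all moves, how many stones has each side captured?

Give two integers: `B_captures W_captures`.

Answer: 2 0

Derivation:
Move 1: B@(2,3) -> caps B=0 W=0
Move 2: W@(3,2) -> caps B=0 W=0
Move 3: B@(1,1) -> caps B=0 W=0
Move 4: W@(1,3) -> caps B=0 W=0
Move 5: B@(2,2) -> caps B=0 W=0
Move 6: W@(2,0) -> caps B=0 W=0
Move 7: B@(0,0) -> caps B=0 W=0
Move 8: W@(3,3) -> caps B=0 W=0
Move 9: B@(3,1) -> caps B=2 W=0
Move 10: W@(1,2) -> caps B=2 W=0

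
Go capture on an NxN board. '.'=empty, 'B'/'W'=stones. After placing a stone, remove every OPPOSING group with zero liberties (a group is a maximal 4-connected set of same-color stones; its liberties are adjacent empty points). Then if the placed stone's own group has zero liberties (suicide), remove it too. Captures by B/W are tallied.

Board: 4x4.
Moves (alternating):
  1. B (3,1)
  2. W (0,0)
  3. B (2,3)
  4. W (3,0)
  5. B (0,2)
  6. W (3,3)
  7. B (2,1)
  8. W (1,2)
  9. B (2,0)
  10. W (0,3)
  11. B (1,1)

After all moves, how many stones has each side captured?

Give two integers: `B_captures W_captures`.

Move 1: B@(3,1) -> caps B=0 W=0
Move 2: W@(0,0) -> caps B=0 W=0
Move 3: B@(2,3) -> caps B=0 W=0
Move 4: W@(3,0) -> caps B=0 W=0
Move 5: B@(0,2) -> caps B=0 W=0
Move 6: W@(3,3) -> caps B=0 W=0
Move 7: B@(2,1) -> caps B=0 W=0
Move 8: W@(1,2) -> caps B=0 W=0
Move 9: B@(2,0) -> caps B=1 W=0
Move 10: W@(0,3) -> caps B=1 W=0
Move 11: B@(1,1) -> caps B=1 W=0

Answer: 1 0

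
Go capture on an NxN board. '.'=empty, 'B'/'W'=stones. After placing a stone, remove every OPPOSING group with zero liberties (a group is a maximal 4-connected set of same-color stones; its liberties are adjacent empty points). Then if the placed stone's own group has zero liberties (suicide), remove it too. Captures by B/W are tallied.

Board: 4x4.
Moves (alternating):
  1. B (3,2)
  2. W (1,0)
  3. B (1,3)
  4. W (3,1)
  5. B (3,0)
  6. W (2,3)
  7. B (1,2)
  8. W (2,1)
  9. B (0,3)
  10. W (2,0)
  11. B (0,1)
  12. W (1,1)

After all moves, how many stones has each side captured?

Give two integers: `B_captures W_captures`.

Move 1: B@(3,2) -> caps B=0 W=0
Move 2: W@(1,0) -> caps B=0 W=0
Move 3: B@(1,3) -> caps B=0 W=0
Move 4: W@(3,1) -> caps B=0 W=0
Move 5: B@(3,0) -> caps B=0 W=0
Move 6: W@(2,3) -> caps B=0 W=0
Move 7: B@(1,2) -> caps B=0 W=0
Move 8: W@(2,1) -> caps B=0 W=0
Move 9: B@(0,3) -> caps B=0 W=0
Move 10: W@(2,0) -> caps B=0 W=1
Move 11: B@(0,1) -> caps B=0 W=1
Move 12: W@(1,1) -> caps B=0 W=1

Answer: 0 1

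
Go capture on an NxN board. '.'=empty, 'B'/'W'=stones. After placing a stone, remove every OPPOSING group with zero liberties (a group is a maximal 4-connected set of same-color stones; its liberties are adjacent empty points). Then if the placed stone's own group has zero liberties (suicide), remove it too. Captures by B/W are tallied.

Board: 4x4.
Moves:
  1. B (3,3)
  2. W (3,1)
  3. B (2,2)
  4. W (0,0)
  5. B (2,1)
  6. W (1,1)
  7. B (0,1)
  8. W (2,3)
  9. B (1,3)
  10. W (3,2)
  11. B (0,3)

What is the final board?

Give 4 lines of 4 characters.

Answer: WB.B
.W.B
.BB.
.WWB

Derivation:
Move 1: B@(3,3) -> caps B=0 W=0
Move 2: W@(3,1) -> caps B=0 W=0
Move 3: B@(2,2) -> caps B=0 W=0
Move 4: W@(0,0) -> caps B=0 W=0
Move 5: B@(2,1) -> caps B=0 W=0
Move 6: W@(1,1) -> caps B=0 W=0
Move 7: B@(0,1) -> caps B=0 W=0
Move 8: W@(2,3) -> caps B=0 W=0
Move 9: B@(1,3) -> caps B=1 W=0
Move 10: W@(3,2) -> caps B=1 W=0
Move 11: B@(0,3) -> caps B=1 W=0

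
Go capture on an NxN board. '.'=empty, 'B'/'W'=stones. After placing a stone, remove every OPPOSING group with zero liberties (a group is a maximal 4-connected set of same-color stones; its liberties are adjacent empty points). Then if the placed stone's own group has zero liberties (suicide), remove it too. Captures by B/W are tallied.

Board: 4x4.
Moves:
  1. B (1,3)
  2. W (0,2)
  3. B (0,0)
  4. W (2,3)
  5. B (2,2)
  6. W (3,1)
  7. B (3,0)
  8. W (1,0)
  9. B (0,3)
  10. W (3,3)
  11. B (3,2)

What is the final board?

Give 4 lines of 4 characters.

Answer: B.WB
W..B
..B.
BWB.

Derivation:
Move 1: B@(1,3) -> caps B=0 W=0
Move 2: W@(0,2) -> caps B=0 W=0
Move 3: B@(0,0) -> caps B=0 W=0
Move 4: W@(2,3) -> caps B=0 W=0
Move 5: B@(2,2) -> caps B=0 W=0
Move 6: W@(3,1) -> caps B=0 W=0
Move 7: B@(3,0) -> caps B=0 W=0
Move 8: W@(1,0) -> caps B=0 W=0
Move 9: B@(0,3) -> caps B=0 W=0
Move 10: W@(3,3) -> caps B=0 W=0
Move 11: B@(3,2) -> caps B=2 W=0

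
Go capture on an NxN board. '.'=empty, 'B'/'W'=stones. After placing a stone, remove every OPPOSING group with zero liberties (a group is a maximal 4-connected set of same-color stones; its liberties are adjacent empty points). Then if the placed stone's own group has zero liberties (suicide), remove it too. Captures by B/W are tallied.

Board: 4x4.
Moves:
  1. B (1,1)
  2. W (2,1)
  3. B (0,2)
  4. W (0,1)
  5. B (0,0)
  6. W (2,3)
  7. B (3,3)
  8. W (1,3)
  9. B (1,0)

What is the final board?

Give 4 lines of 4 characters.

Answer: B.B.
BB.W
.W.W
...B

Derivation:
Move 1: B@(1,1) -> caps B=0 W=0
Move 2: W@(2,1) -> caps B=0 W=0
Move 3: B@(0,2) -> caps B=0 W=0
Move 4: W@(0,1) -> caps B=0 W=0
Move 5: B@(0,0) -> caps B=1 W=0
Move 6: W@(2,3) -> caps B=1 W=0
Move 7: B@(3,3) -> caps B=1 W=0
Move 8: W@(1,3) -> caps B=1 W=0
Move 9: B@(1,0) -> caps B=1 W=0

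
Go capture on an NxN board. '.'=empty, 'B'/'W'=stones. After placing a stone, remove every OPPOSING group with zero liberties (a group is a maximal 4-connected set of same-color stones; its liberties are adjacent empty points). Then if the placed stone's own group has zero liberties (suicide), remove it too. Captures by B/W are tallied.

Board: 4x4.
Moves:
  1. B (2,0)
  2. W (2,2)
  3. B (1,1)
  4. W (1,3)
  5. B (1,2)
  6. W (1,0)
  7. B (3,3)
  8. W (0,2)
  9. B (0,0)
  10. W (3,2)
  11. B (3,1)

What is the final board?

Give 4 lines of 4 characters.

Move 1: B@(2,0) -> caps B=0 W=0
Move 2: W@(2,2) -> caps B=0 W=0
Move 3: B@(1,1) -> caps B=0 W=0
Move 4: W@(1,3) -> caps B=0 W=0
Move 5: B@(1,2) -> caps B=0 W=0
Move 6: W@(1,0) -> caps B=0 W=0
Move 7: B@(3,3) -> caps B=0 W=0
Move 8: W@(0,2) -> caps B=0 W=0
Move 9: B@(0,0) -> caps B=1 W=0
Move 10: W@(3,2) -> caps B=1 W=0
Move 11: B@(3,1) -> caps B=1 W=0

Answer: B.W.
.BBW
B.W.
.BWB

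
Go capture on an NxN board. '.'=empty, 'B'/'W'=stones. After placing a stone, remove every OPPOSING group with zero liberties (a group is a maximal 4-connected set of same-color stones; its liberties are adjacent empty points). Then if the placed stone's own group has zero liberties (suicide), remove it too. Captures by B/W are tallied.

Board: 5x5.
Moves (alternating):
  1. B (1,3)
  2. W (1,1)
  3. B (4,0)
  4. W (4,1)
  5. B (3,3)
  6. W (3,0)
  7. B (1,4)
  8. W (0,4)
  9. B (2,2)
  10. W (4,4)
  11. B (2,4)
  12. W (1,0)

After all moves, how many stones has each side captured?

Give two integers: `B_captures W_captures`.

Move 1: B@(1,3) -> caps B=0 W=0
Move 2: W@(1,1) -> caps B=0 W=0
Move 3: B@(4,0) -> caps B=0 W=0
Move 4: W@(4,1) -> caps B=0 W=0
Move 5: B@(3,3) -> caps B=0 W=0
Move 6: W@(3,0) -> caps B=0 W=1
Move 7: B@(1,4) -> caps B=0 W=1
Move 8: W@(0,4) -> caps B=0 W=1
Move 9: B@(2,2) -> caps B=0 W=1
Move 10: W@(4,4) -> caps B=0 W=1
Move 11: B@(2,4) -> caps B=0 W=1
Move 12: W@(1,0) -> caps B=0 W=1

Answer: 0 1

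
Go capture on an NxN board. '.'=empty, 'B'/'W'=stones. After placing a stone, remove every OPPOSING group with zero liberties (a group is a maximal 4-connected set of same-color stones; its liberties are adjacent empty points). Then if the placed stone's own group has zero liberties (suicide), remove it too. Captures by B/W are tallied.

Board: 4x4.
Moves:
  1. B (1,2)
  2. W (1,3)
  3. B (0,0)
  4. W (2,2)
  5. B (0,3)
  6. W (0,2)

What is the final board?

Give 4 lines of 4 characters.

Move 1: B@(1,2) -> caps B=0 W=0
Move 2: W@(1,3) -> caps B=0 W=0
Move 3: B@(0,0) -> caps B=0 W=0
Move 4: W@(2,2) -> caps B=0 W=0
Move 5: B@(0,3) -> caps B=0 W=0
Move 6: W@(0,2) -> caps B=0 W=1

Answer: B.W.
..BW
..W.
....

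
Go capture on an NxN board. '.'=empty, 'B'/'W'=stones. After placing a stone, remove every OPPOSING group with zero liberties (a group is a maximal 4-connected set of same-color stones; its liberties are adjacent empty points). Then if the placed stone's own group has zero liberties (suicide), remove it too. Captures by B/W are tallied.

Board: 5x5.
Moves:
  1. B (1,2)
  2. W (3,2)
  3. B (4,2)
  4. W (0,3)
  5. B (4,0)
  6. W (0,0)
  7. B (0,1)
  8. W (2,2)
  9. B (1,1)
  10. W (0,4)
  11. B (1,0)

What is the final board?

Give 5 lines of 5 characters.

Move 1: B@(1,2) -> caps B=0 W=0
Move 2: W@(3,2) -> caps B=0 W=0
Move 3: B@(4,2) -> caps B=0 W=0
Move 4: W@(0,3) -> caps B=0 W=0
Move 5: B@(4,0) -> caps B=0 W=0
Move 6: W@(0,0) -> caps B=0 W=0
Move 7: B@(0,1) -> caps B=0 W=0
Move 8: W@(2,2) -> caps B=0 W=0
Move 9: B@(1,1) -> caps B=0 W=0
Move 10: W@(0,4) -> caps B=0 W=0
Move 11: B@(1,0) -> caps B=1 W=0

Answer: .B.WW
BBB..
..W..
..W..
B.B..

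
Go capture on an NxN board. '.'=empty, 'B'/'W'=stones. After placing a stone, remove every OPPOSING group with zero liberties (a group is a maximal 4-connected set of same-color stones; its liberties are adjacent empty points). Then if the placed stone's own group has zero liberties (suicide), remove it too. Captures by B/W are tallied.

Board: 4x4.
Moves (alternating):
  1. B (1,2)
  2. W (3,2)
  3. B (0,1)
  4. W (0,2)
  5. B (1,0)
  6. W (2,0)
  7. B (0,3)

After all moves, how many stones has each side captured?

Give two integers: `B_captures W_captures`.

Answer: 1 0

Derivation:
Move 1: B@(1,2) -> caps B=0 W=0
Move 2: W@(3,2) -> caps B=0 W=0
Move 3: B@(0,1) -> caps B=0 W=0
Move 4: W@(0,2) -> caps B=0 W=0
Move 5: B@(1,0) -> caps B=0 W=0
Move 6: W@(2,0) -> caps B=0 W=0
Move 7: B@(0,3) -> caps B=1 W=0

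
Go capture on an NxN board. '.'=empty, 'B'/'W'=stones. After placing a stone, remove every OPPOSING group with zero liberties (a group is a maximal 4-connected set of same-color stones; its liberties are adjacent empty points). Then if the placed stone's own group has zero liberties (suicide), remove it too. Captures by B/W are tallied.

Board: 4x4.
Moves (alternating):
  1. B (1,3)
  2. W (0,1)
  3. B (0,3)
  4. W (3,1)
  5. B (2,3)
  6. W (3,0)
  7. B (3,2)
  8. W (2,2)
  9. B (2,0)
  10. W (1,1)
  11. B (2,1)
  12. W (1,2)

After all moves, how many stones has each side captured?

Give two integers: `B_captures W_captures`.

Answer: 2 0

Derivation:
Move 1: B@(1,3) -> caps B=0 W=0
Move 2: W@(0,1) -> caps B=0 W=0
Move 3: B@(0,3) -> caps B=0 W=0
Move 4: W@(3,1) -> caps B=0 W=0
Move 5: B@(2,3) -> caps B=0 W=0
Move 6: W@(3,0) -> caps B=0 W=0
Move 7: B@(3,2) -> caps B=0 W=0
Move 8: W@(2,2) -> caps B=0 W=0
Move 9: B@(2,0) -> caps B=0 W=0
Move 10: W@(1,1) -> caps B=0 W=0
Move 11: B@(2,1) -> caps B=2 W=0
Move 12: W@(1,2) -> caps B=2 W=0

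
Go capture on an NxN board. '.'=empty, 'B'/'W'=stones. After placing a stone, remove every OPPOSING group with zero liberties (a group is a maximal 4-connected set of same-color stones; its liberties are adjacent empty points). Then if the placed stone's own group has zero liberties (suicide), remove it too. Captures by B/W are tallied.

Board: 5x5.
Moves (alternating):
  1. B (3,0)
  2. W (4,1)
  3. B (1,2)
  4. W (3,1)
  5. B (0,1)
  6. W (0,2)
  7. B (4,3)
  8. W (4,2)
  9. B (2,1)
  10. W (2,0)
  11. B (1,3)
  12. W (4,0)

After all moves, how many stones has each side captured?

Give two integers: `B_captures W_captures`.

Move 1: B@(3,0) -> caps B=0 W=0
Move 2: W@(4,1) -> caps B=0 W=0
Move 3: B@(1,2) -> caps B=0 W=0
Move 4: W@(3,1) -> caps B=0 W=0
Move 5: B@(0,1) -> caps B=0 W=0
Move 6: W@(0,2) -> caps B=0 W=0
Move 7: B@(4,3) -> caps B=0 W=0
Move 8: W@(4,2) -> caps B=0 W=0
Move 9: B@(2,1) -> caps B=0 W=0
Move 10: W@(2,0) -> caps B=0 W=0
Move 11: B@(1,3) -> caps B=0 W=0
Move 12: W@(4,0) -> caps B=0 W=1

Answer: 0 1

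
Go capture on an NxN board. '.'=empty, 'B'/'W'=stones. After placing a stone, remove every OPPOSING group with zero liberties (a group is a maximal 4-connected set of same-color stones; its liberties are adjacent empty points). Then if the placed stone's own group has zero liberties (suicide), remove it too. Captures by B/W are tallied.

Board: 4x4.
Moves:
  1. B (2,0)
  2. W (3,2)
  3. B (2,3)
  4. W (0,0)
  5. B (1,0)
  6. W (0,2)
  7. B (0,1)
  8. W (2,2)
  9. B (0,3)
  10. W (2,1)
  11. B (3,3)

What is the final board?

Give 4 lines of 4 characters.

Answer: .BWB
B...
BWWB
..WB

Derivation:
Move 1: B@(2,0) -> caps B=0 W=0
Move 2: W@(3,2) -> caps B=0 W=0
Move 3: B@(2,3) -> caps B=0 W=0
Move 4: W@(0,0) -> caps B=0 W=0
Move 5: B@(1,0) -> caps B=0 W=0
Move 6: W@(0,2) -> caps B=0 W=0
Move 7: B@(0,1) -> caps B=1 W=0
Move 8: W@(2,2) -> caps B=1 W=0
Move 9: B@(0,3) -> caps B=1 W=0
Move 10: W@(2,1) -> caps B=1 W=0
Move 11: B@(3,3) -> caps B=1 W=0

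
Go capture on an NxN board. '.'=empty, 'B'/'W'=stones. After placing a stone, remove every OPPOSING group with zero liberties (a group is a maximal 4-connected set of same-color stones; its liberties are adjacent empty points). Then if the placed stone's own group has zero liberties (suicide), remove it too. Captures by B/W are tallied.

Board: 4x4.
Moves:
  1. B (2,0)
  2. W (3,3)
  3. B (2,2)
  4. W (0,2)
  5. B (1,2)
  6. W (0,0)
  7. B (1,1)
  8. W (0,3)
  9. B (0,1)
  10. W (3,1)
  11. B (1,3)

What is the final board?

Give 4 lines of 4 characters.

Answer: WB..
.BBB
B.B.
.W.W

Derivation:
Move 1: B@(2,0) -> caps B=0 W=0
Move 2: W@(3,3) -> caps B=0 W=0
Move 3: B@(2,2) -> caps B=0 W=0
Move 4: W@(0,2) -> caps B=0 W=0
Move 5: B@(1,2) -> caps B=0 W=0
Move 6: W@(0,0) -> caps B=0 W=0
Move 7: B@(1,1) -> caps B=0 W=0
Move 8: W@(0,3) -> caps B=0 W=0
Move 9: B@(0,1) -> caps B=0 W=0
Move 10: W@(3,1) -> caps B=0 W=0
Move 11: B@(1,3) -> caps B=2 W=0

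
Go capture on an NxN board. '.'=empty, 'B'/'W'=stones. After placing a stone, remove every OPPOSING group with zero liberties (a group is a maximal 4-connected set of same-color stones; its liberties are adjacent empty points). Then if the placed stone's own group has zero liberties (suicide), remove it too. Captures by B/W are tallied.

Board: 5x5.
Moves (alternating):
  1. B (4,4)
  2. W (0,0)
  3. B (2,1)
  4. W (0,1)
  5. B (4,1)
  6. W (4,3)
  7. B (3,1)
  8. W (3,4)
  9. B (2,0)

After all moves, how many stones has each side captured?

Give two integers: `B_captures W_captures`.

Answer: 0 1

Derivation:
Move 1: B@(4,4) -> caps B=0 W=0
Move 2: W@(0,0) -> caps B=0 W=0
Move 3: B@(2,1) -> caps B=0 W=0
Move 4: W@(0,1) -> caps B=0 W=0
Move 5: B@(4,1) -> caps B=0 W=0
Move 6: W@(4,3) -> caps B=0 W=0
Move 7: B@(3,1) -> caps B=0 W=0
Move 8: W@(3,4) -> caps B=0 W=1
Move 9: B@(2,0) -> caps B=0 W=1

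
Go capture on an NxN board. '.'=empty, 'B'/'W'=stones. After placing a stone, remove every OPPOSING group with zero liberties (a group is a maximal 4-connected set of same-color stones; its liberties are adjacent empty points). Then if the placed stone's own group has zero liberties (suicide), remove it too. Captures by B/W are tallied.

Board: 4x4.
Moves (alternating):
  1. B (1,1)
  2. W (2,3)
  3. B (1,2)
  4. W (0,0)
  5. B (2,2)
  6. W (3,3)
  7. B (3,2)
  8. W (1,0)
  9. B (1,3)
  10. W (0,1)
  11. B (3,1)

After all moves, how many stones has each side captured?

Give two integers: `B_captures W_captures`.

Move 1: B@(1,1) -> caps B=0 W=0
Move 2: W@(2,3) -> caps B=0 W=0
Move 3: B@(1,2) -> caps B=0 W=0
Move 4: W@(0,0) -> caps B=0 W=0
Move 5: B@(2,2) -> caps B=0 W=0
Move 6: W@(3,3) -> caps B=0 W=0
Move 7: B@(3,2) -> caps B=0 W=0
Move 8: W@(1,0) -> caps B=0 W=0
Move 9: B@(1,3) -> caps B=2 W=0
Move 10: W@(0,1) -> caps B=2 W=0
Move 11: B@(3,1) -> caps B=2 W=0

Answer: 2 0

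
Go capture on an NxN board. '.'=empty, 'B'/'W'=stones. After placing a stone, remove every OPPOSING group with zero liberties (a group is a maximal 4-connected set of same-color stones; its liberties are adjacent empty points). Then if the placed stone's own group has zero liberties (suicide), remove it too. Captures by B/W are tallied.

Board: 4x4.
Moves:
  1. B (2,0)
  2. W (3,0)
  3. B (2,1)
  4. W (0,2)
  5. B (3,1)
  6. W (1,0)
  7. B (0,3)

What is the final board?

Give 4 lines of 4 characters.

Move 1: B@(2,0) -> caps B=0 W=0
Move 2: W@(3,0) -> caps B=0 W=0
Move 3: B@(2,1) -> caps B=0 W=0
Move 4: W@(0,2) -> caps B=0 W=0
Move 5: B@(3,1) -> caps B=1 W=0
Move 6: W@(1,0) -> caps B=1 W=0
Move 7: B@(0,3) -> caps B=1 W=0

Answer: ..WB
W...
BB..
.B..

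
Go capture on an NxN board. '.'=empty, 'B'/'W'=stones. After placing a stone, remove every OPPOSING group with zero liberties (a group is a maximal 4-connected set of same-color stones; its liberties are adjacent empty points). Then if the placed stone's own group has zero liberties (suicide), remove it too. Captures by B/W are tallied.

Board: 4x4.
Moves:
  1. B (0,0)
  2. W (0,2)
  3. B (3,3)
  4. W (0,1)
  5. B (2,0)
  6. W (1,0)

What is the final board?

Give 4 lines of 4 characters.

Move 1: B@(0,0) -> caps B=0 W=0
Move 2: W@(0,2) -> caps B=0 W=0
Move 3: B@(3,3) -> caps B=0 W=0
Move 4: W@(0,1) -> caps B=0 W=0
Move 5: B@(2,0) -> caps B=0 W=0
Move 6: W@(1,0) -> caps B=0 W=1

Answer: .WW.
W...
B...
...B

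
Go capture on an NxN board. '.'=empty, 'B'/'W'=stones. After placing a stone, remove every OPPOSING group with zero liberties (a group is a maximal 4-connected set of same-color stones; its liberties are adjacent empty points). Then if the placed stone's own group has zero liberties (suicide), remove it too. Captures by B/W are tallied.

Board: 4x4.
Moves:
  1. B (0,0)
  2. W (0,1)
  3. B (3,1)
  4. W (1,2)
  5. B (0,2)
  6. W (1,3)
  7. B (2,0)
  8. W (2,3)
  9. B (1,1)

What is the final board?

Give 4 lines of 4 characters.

Answer: B.B.
.BWW
B..W
.B..

Derivation:
Move 1: B@(0,0) -> caps B=0 W=0
Move 2: W@(0,1) -> caps B=0 W=0
Move 3: B@(3,1) -> caps B=0 W=0
Move 4: W@(1,2) -> caps B=0 W=0
Move 5: B@(0,2) -> caps B=0 W=0
Move 6: W@(1,3) -> caps B=0 W=0
Move 7: B@(2,0) -> caps B=0 W=0
Move 8: W@(2,3) -> caps B=0 W=0
Move 9: B@(1,1) -> caps B=1 W=0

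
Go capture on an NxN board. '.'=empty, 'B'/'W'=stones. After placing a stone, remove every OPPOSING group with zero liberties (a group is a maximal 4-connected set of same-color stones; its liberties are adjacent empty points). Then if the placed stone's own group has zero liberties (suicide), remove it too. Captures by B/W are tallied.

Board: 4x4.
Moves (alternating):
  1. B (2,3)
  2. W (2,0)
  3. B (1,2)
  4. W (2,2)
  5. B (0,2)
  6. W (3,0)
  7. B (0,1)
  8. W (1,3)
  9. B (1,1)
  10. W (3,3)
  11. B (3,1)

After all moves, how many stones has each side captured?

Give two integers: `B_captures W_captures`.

Move 1: B@(2,3) -> caps B=0 W=0
Move 2: W@(2,0) -> caps B=0 W=0
Move 3: B@(1,2) -> caps B=0 W=0
Move 4: W@(2,2) -> caps B=0 W=0
Move 5: B@(0,2) -> caps B=0 W=0
Move 6: W@(3,0) -> caps B=0 W=0
Move 7: B@(0,1) -> caps B=0 W=0
Move 8: W@(1,3) -> caps B=0 W=0
Move 9: B@(1,1) -> caps B=0 W=0
Move 10: W@(3,3) -> caps B=0 W=1
Move 11: B@(3,1) -> caps B=0 W=1

Answer: 0 1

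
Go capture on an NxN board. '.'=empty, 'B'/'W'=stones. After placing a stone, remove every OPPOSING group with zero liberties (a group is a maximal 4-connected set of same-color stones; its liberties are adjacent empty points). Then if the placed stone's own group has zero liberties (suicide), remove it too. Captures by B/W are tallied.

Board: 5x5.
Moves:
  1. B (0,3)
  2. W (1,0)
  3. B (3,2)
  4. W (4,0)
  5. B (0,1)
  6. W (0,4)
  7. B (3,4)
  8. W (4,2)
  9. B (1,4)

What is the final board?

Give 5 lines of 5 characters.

Answer: .B.B.
W...B
.....
..B.B
W.W..

Derivation:
Move 1: B@(0,3) -> caps B=0 W=0
Move 2: W@(1,0) -> caps B=0 W=0
Move 3: B@(3,2) -> caps B=0 W=0
Move 4: W@(4,0) -> caps B=0 W=0
Move 5: B@(0,1) -> caps B=0 W=0
Move 6: W@(0,4) -> caps B=0 W=0
Move 7: B@(3,4) -> caps B=0 W=0
Move 8: W@(4,2) -> caps B=0 W=0
Move 9: B@(1,4) -> caps B=1 W=0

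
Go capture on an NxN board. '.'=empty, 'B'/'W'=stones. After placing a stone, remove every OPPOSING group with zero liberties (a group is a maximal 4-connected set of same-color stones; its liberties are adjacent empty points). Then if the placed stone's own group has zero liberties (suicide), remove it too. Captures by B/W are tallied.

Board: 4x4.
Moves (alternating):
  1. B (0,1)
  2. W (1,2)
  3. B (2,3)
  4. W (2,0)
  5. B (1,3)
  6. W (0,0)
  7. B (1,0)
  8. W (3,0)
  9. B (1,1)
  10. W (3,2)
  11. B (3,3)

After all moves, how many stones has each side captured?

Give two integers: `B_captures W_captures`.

Move 1: B@(0,1) -> caps B=0 W=0
Move 2: W@(1,2) -> caps B=0 W=0
Move 3: B@(2,3) -> caps B=0 W=0
Move 4: W@(2,0) -> caps B=0 W=0
Move 5: B@(1,3) -> caps B=0 W=0
Move 6: W@(0,0) -> caps B=0 W=0
Move 7: B@(1,0) -> caps B=1 W=0
Move 8: W@(3,0) -> caps B=1 W=0
Move 9: B@(1,1) -> caps B=1 W=0
Move 10: W@(3,2) -> caps B=1 W=0
Move 11: B@(3,3) -> caps B=1 W=0

Answer: 1 0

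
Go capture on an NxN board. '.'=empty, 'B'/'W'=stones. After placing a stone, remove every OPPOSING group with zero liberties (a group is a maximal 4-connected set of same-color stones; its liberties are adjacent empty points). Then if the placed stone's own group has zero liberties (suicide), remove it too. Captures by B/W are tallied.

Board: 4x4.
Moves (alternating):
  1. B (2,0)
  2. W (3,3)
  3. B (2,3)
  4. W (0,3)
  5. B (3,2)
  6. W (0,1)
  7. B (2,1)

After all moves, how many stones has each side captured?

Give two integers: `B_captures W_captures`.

Answer: 1 0

Derivation:
Move 1: B@(2,0) -> caps B=0 W=0
Move 2: W@(3,3) -> caps B=0 W=0
Move 3: B@(2,3) -> caps B=0 W=0
Move 4: W@(0,3) -> caps B=0 W=0
Move 5: B@(3,2) -> caps B=1 W=0
Move 6: W@(0,1) -> caps B=1 W=0
Move 7: B@(2,1) -> caps B=1 W=0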